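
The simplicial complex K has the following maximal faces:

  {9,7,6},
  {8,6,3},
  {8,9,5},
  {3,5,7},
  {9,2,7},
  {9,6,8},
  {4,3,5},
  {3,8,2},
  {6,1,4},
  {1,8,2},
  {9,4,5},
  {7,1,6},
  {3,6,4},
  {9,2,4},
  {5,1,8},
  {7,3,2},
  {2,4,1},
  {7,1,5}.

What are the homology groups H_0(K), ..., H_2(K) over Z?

Order the vertices as 1 < 2 < 3 < 4 < 5 < 6 < 7 < 8 < 9. Listing each simplex with vertices in this order, K has dimension 2 with simplices:

  0-simplices (9): [1], [2], [3], [4], [5], [6], [7], [8], [9]
  1-simplices (27): (27 of them)
  2-simplices (18): [1,2,4], [1,2,8], [1,4,6], [1,5,7], [1,5,8], [1,6,7], [2,3,7], [2,3,8], [2,4,9], [2,7,9], [3,4,5], [3,4,6], [3,5,7], [3,6,8], [4,5,9], [5,8,9], [6,7,9], [6,8,9]

so the chain groups are C_0 ≅ Z^9, C_1 ≅ Z^27, C_2 ≅ Z^18.

∂_1: C_1 → C_0 maps an edge to its endpoints' difference, ∂[p,q] = q − p. For instance
  ∂[1,4] = [4] − [1].
This gives a 9×27 integer matrix of rank 8; reducing to Smith normal form yields diagonal entries (1,1,1,1,1,1,1,1).

Boundary ∂_2: C_2 → C_1 maps a triangle to the signed sum of its edges. For instance
  ∂[1,5,8] = [5,8] − [1,8] + [1,5],
  ∂[1,5,7] = [5,7] − [1,7] + [1,5].
As a 27×18 matrix over Z this has rank 17, with invariant factors (1,1,1,1,1,1,1,1,1,1,1,1,1,1,1,1,1).

Reading off H_k = ker ∂_k / im ∂_{k+1}:

  H_0: rank C_0 − rank ∂_1 = 9 − 8 = 1, and the invariant factors of ∂_1 are all 1, so H_0 = Z.
  H_1: rank ker ∂_1 − rank ∂_2 = (27 − 8) − 17 = 2, and the invariant factors of ∂_2 are all 1, so H_1 = Z^2.
  H_2: rank ker ∂_2 − rank ∂_3 = (18 − 17) − 0 = 1, and there is no ∂_3, so H_2 = Z.

As a check, the Euler characteristic is 9 − 27 + 18 = 0, which agrees with 1 − 2 + 1 = 0.
(K is a triangulation of the torus T^2.)

H_0 = Z,  H_1 = Z^2,  H_2 = Z.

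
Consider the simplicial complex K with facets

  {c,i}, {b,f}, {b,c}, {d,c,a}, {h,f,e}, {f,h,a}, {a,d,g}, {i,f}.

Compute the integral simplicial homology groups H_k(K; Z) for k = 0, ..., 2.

H_0 ≅ Z,  H_1 ≅ Z^2,  H_2 = 0.

We work with the vertex ordering a < b < c < d < e < f < g < h < i. The simplices of K, each written with vertices in increasing order, are:

  0-simplices (9): a, b, c, d, e, f, g, h, i
  1-simplices (14): ac, ad, af, ag, ah, bc, bf, cd, ci, dg, ef, eh, fh, fi
  2-simplices (4): acd, adg, afh, efh

so the chain groups are C_0 ≅ Z^9, C_1 ≅ Z^14, C_2 ≅ Z^4.

∂_1: C_1 → C_0 maps an edge to its endpoints' difference, ∂[p,q] = q − p.
The resulting 9×14 matrix has rank 8, and its Smith normal form has invariant factors (1,1,1,1,1,1,1,1).

Boundary ∂_2: C_2 → C_1 acts by ∂[p,q,r] = [q,r] − [p,r] + [p,q]. For instance
  ∂afh = fh − ah + af,
  ∂adg = dg − ag + ad.
This gives a 14×4 integer matrix of rank 4; reducing to Smith normal form yields diagonal entries (1,1,1,1).

Now H_k = ker ∂_k / im ∂_{k+1}, so:

  H_0: rank C_0 − rank ∂_1 = 9 − 8 = 1, and the invariant factors of ∂_1 are all 1, so H_0 ≅ Z.
  H_1: rank ker ∂_1 − rank ∂_2 = (14 − 8) − 4 = 2, and the invariant factors of ∂_2 are all 1, so H_1 ≅ Z^2.
  H_2: rank ker ∂_2 − rank ∂_3 = (4 − 4) − 0 = 0, and there is no ∂_3, so H_2 ≅ 0.

As a check, the Euler characteristic is 9 − 14 + 4 = -1, which agrees with 1 − 2 + 0 = -1.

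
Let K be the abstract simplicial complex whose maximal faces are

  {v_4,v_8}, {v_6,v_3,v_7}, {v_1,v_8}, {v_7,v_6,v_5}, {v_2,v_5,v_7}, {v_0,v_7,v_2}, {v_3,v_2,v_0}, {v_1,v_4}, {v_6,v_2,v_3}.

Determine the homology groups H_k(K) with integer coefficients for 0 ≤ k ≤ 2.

K has 9 vertices, 15 edges, 6 triangles.
rank ∂_0 = 0, rank ∂_1 = 7 ⇒ b_0 = 9 − 0 − 7 = 2; all invariant factors of ∂_1 are 1 so no torsion. So H_0 = Z^2.
rank ∂_1 = 7, rank ∂_2 = 6 ⇒ b_1 = 15 − 7 − 6 = 2; all invariant factors of ∂_2 are 1 so no torsion. So H_1 = Z^2.
rank ∂_2 = 6, rank ∂_3 = 0 ⇒ b_2 = 6 − 6 − 0 = 0. So H_2 = 0.

H_0 = Z^2,  H_1 = Z^2,  H_2 = 0.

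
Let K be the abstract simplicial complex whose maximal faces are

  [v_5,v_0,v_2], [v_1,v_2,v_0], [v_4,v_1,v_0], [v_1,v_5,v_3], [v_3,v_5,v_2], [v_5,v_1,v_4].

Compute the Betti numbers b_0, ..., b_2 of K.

K has 6 vertices, 12 edges, 6 triangles.
rank ∂_0 = 0, rank ∂_1 = 5 ⇒ b_0 = 6 − 0 − 5 = 1; all invariant factors of ∂_1 are 1 so no torsion. So H_0 = Z.
rank ∂_1 = 5, rank ∂_2 = 6 ⇒ b_1 = 12 − 5 − 6 = 1; all invariant factors of ∂_2 are 1 so no torsion. So H_1 = Z.
rank ∂_2 = 6, rank ∂_3 = 0 ⇒ b_2 = 6 − 6 − 0 = 0. So H_2 = 0.

b_0 = 1, b_1 = 1, b_2 = 0.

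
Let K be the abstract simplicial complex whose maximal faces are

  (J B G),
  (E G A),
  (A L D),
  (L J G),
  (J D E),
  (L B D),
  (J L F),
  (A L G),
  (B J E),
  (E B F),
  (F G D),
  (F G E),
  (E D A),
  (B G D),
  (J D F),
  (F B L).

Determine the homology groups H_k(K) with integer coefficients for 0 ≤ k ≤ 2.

We work with the vertex ordering A < B < D < E < F < G < J < L. The simplices of K, each written with vertices in increasing order, are:

  0-simplices (8): A, B, D, E, F, G, J, L
  1-simplices (24): AD, AE, AG, AL, BD, BE, BF, BG, BJ, BL, DE, DF, DG, DJ, DL, EF, EG, EJ, FG, FJ, FL, GJ, GL, JL
  2-simplices (16): ADE, ADL, AEG, AGL, BDG, BDL, BEF, BEJ, BFL, BGJ, DEJ, DFG, DFJ, EFG, FJL, GJL

giving chain groups C_0 ≅ Z^8, C_1 ≅ Z^24, C_2 ≅ Z^16.

The boundary map ∂_1: C_1 → C_0 is given by ∂[p,q] = [q] − [p]. For instance
  ∂EG = G − E.
As a 8×24 matrix over Z this has rank 7, with invariant factors (1,1,1,1,1,1,1).

∂_2: C_2 → C_1 acts by ∂[p,q,r] = [q,r] − [p,r] + [p,q]. For instance
  ∂BFL = FL − BL + BF,
  ∂BGJ = GJ − BJ + BG.
As a 24×16 matrix over Z this has rank 15, with invariant factors (1,1,1,1,1,1,1,1,1,1,1,1,1,1,1).

From H_k ≅ ker(∂_k) / im(∂_{k+1}) we obtain:

  H_0: rank C_0 − rank ∂_1 = 8 − 7 = 1, and the invariant factors of ∂_1 are all 1, so H_0 ≅ Z.
  H_1: rank ker ∂_1 − rank ∂_2 = (24 − 7) − 15 = 2, and the invariant factors of ∂_2 are all 1, so H_1 ≅ Z^2.
  H_2: rank ker ∂_2 − rank ∂_3 = (16 − 15) − 0 = 1, and there is no ∂_3, so H_2 ≅ Z.

As a check, the Euler characteristic is 8 − 24 + 16 = 0, which agrees with 1 − 2 + 1 = 0.

H_0 = Z,  H_1 = Z^2,  H_2 = Z.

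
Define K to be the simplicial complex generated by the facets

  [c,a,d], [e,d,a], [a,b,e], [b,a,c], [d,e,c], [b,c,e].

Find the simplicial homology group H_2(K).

Order the vertices as a < b < c < d < e. Listing each simplex with vertices in this order, K has dimension 2 with simplices:

  0-simplices (5): a, b, c, d, e
  1-simplices (9): ab, ac, ad, ae, bc, be, cd, ce, de
  2-simplices (6): abc, abe, acd, ade, bce, cde

Hence C_0 ≅ Z^5, C_1 ≅ Z^9, C_2 ≅ Z^6.

Boundary ∂_1: C_1 → C_0 maps an edge to its endpoints' difference, ∂[p,q] = q − p.
The resulting 5×9 matrix has rank 4, and its Smith normal form has invariant factors (1,1,1,1).

Boundary ∂_2: C_2 → C_1 maps a triangle to the signed sum of its edges. For instance
  ∂acd = cd − ad + ac,
  ∂cde = de − ce + cd.
The 9×6 boundary matrix has rank 5 and Smith normal form diag(1,1,1,1,1).

Reading off H_k = ker ∂_k / im ∂_{k+1}:

  H_2: rank ker ∂_2 − rank ∂_3 = (6 − 5) − 0 = 1, and there is no ∂_3, so H_2 = Z.

(K is a triangulation of the 2-sphere S^2.)

H_2 ≅ Z.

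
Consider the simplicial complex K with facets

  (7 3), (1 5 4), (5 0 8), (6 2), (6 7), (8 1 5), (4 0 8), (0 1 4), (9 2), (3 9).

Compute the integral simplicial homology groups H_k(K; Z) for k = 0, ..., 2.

H_0 ≅ Z^2,  H_1 ≅ Z^2,  H_2 = 0.

Take the total order 0 < 1 < 2 < 3 < 4 < 5 < 6 < 7 < 8 < 9 on the vertex set. Then K (dimension 2) consists of the simplices:

  0-simplices (10): [0], [1], [2], [3], [4], [5], [6], [7], [8], [9]
  1-simplices (15): [0,1], [0,4], [0,5], [0,8], [1,4], [1,5], [1,8], [2,6], [2,9], [3,7], [3,9], [4,5], [4,8], [5,8], [6,7]
  2-simplices (5): [0,1,4], [0,4,8], [0,5,8], [1,4,5], [1,5,8]

Hence C_0 ≅ Z^10, C_1 ≅ Z^15, C_2 ≅ Z^5.

The boundary map ∂_1: C_1 → C_0 sends each edge [p,q] (with p < q) to q − p. For instance
  ∂[2,9] = [9] − [2].
This gives a 10×15 integer matrix of rank 8; reducing to Smith normal form yields diagonal entries (1,1,1,1,1,1,1,1).

∂_2: C_2 → C_1 sends each 2-simplex [p,q,r] to [q,r] − [p,r] + [p,q]. For instance
  ∂[0,5,8] = [5,8] − [0,8] + [0,5],
  ∂[1,5,8] = [5,8] − [1,8] + [1,5].
The 15×5 boundary matrix has rank 5 and Smith normal form diag(1,1,1,1,1).

Now H_k = ker ∂_k / im ∂_{k+1}, so:

  H_0: rank C_0 − rank ∂_1 = 10 − 8 = 2, and the invariant factors of ∂_1 are all 1, so H_0 ≅ Z^2.
  H_1: rank ker ∂_1 − rank ∂_2 = (15 − 8) − 5 = 2, and the invariant factors of ∂_2 are all 1, so H_1 ≅ Z^2.
  H_2: rank ker ∂_2 − rank ∂_3 = (5 − 5) − 0 = 0, and there is no ∂_3, so H_2 ≅ 0.

As a check, the Euler characteristic is 10 − 15 + 5 = 0, which agrees with 2 − 2 + 0 = 0.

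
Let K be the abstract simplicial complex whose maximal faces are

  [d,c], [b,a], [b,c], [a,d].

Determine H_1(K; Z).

Order the vertices as a < b < c < d. Listing each simplex with vertices in this order, K has dimension 1 with simplices:

  0-simplices (4): a, b, c, d
  1-simplices (4): ab, ad, bc, cd

Hence C_0 ≅ Z^4, C_1 ≅ Z^4.

The boundary map ∂_1: C_1 → C_0 is given by ∂[p,q] = [q] − [p].
As a 4×4 matrix over Z this has rank 3, with invariant factors (1,1,1).

Now H_k = ker ∂_k / im ∂_{k+1}, so:

  H_1: rank ker ∂_1 − rank ∂_2 = (4 − 3) − 0 = 1, and there is no ∂_2, so H_1 ≅ Z.

H_1 ≅ Z.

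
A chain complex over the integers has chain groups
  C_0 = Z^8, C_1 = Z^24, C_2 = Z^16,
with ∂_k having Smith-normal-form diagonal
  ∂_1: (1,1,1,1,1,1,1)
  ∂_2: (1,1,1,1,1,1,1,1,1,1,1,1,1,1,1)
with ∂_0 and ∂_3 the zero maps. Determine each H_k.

H_0: b_0 = 8 − 0 − 7 = 1; torsion from ∂_1 factors > 1: none. So H_0 = Z.
H_1: b_1 = 24 − 7 − 15 = 2; torsion from ∂_2 factors > 1: none. So H_1 = Z^2.
H_2: b_2 = 16 − 15 − 0 = 1; torsion from ∂_3 factors > 1: none. So H_2 = Z.

H_0 = Z,  H_1 = Z^2,  H_2 = Z.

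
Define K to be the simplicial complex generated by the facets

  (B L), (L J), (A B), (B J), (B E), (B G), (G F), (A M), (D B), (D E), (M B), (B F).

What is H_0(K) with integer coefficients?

We work with the vertex ordering A < B < D < E < F < G < J < L < M. The simplices of K, each written with vertices in increasing order, are:

  0-simplices (9): A, B, D, E, F, G, J, L, M
  1-simplices (12): AB, AM, BD, BE, BF, BG, BJ, BL, BM, DE, FG, JL

giving chain groups C_0 ≅ Z^9, C_1 ≅ Z^12.

The boundary map ∂_1: C_1 → C_0 is given by ∂[p,q] = [q] − [p]. For instance
  ∂JL = L − J.
The 9×12 boundary matrix has rank 8 and Smith normal form diag(1,1,1,1,1,1,1,1).

Reading off H_k = ker ∂_k / im ∂_{k+1}:

  H_0: rank C_0 − rank ∂_1 = 9 − 8 = 1, and the invariant factors of ∂_1 are all 1, so H_0 ≅ Z.

H_0 = Z.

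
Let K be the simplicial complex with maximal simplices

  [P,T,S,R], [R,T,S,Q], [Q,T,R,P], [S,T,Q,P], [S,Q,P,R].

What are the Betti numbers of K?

b_0 = 1, b_1 = 0, b_2 = 0, b_3 = 1.

Fix the vertex order P < Q < R < S < T and write every simplex with vertices in increasing order. Then dim K = 3 and the simplices of K are:

  0-simplices (5): P, Q, R, S, T
  1-simplices (10): PQ, PR, PS, PT, QR, QS, QT, RS, RT, ST
  2-simplices (10): PQR, PQS, PQT, PRS, PRT, PST, QRS, QRT, QST, RST
  3-simplices (5): PQRS, PQRT, PQST, PRST, QRST

so the chain groups are C_0 ≅ Z^5, C_1 ≅ Z^10, C_2 ≅ Z^10, C_3 ≅ Z^5.

The boundary map ∂_1: C_1 → C_0 sends each edge [p,q] (with p < q) to q − p. For instance
  ∂PQ = Q − P.
This gives a 5×10 integer matrix of rank 4; reducing to Smith normal form yields diagonal entries (1,1,1,1).

The boundary map ∂_2: C_2 → C_1 acts by ∂[p,q,r] = [q,r] − [p,r] + [p,q]. For instance
  ∂RST = ST − RT + RS,
  ∂QRT = RT − QT + QR.
As a 10×10 matrix over Z this has rank 6, with invariant factors (1,1,1,1,1,1).

Boundary ∂_3: C_3 → C_2 sends each 3-simplex σ to the alternating sum Σ_i (−1)^i (σ with its i-th vertex removed). For instance
  ∂PQRT = QRT − PRT + PQT − PQR,
  ∂QRST = RST − QST + QRT − QRS.
As a 10×5 matrix over Z this has rank 4, with invariant factors (1,1,1,1).

Now H_k = ker ∂_k / im ∂_{k+1}, so:

  H_0: rank C_0 − rank ∂_1 = 5 − 4 = 1, and the invariant factors of ∂_1 are all 1, so H_0 ≅ Z.
  H_1: rank ker ∂_1 − rank ∂_2 = (10 − 4) − 6 = 0, and the invariant factors of ∂_2 are all 1, so H_1 ≅ 0.
  H_2: rank ker ∂_2 − rank ∂_3 = (10 − 6) − 4 = 0, and the invariant factors of ∂_3 are all 1, so H_2 ≅ 0.
  H_3: rank ker ∂_3 − rank ∂_4 = (5 − 4) − 0 = 1, and there is no ∂_4, so H_3 ≅ Z.

As a check, the Euler characteristic is 5 − 10 + 10 − 5 = 0, which agrees with 1 − 0 + 0 − 1 = 0.

Hence the Betti numbers are b_0 = 1, b_1 = 0, b_2 = 0, b_3 = 1.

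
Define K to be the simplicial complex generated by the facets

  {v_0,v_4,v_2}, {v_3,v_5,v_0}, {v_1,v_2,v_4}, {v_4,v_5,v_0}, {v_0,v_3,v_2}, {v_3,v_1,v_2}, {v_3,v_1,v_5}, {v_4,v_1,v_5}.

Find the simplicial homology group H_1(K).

We work with the vertex ordering v_0 < v_1 < v_2 < v_3 < v_4 < v_5. The simplices of K, each written with vertices in increasing order, are:

  0-simplices (6): [v_0], [v_1], [v_2], [v_3], [v_4], [v_5]
  1-simplices (12): [v_0,v_2], [v_0,v_3], [v_0,v_4], [v_0,v_5], [v_1,v_2], [v_1,v_3], [v_1,v_4], [v_1,v_5], [v_2,v_3], [v_2,v_4], [v_3,v_5], [v_4,v_5]
  2-simplices (8): [v_0,v_2,v_3], [v_0,v_2,v_4], [v_0,v_3,v_5], [v_0,v_4,v_5], [v_1,v_2,v_3], [v_1,v_2,v_4], [v_1,v_3,v_5], [v_1,v_4,v_5]

so the chain groups are C_0 ≅ Z^6, C_1 ≅ Z^12, C_2 ≅ Z^8.

Boundary ∂_1: C_1 → C_0 maps an edge to its endpoints' difference, ∂[p,q] = q − p. For instance
  ∂[v_1,v_4] = [v_4] − [v_1].
As a 6×12 matrix over Z this has rank 5, with invariant factors (1,1,1,1,1).

Boundary ∂_2: C_2 → C_1 maps a triangle to the signed sum of its edges. For instance
  ∂[v_0,v_4,v_5] = [v_4,v_5] − [v_0,v_5] + [v_0,v_4],
  ∂[v_1,v_2,v_3] = [v_2,v_3] − [v_1,v_3] + [v_1,v_2].
The resulting 12×8 matrix has rank 7, and its Smith normal form has invariant factors (1,1,1,1,1,1,1).

Computing H_k = (kernel of ∂_k) / (image of ∂_{k+1}):

  H_1: rank ker ∂_1 − rank ∂_2 = (12 − 5) − 7 = 0, and the invariant factors of ∂_2 are all 1, so H_1 = 0.

(K is a triangulation of the 2-sphere S^2.)

H_1 ≅ 0.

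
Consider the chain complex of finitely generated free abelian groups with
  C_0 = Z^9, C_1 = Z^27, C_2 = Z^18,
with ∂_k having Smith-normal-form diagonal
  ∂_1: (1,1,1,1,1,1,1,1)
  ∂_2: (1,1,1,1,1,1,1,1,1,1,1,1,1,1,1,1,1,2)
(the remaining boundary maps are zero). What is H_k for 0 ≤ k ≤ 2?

H_0: b_0 = 9 − 0 − 8 = 1; torsion from ∂_1 factors > 1: none. So H_0 = Z.
H_1: b_1 = 27 − 8 − 18 = 1; torsion from ∂_2 factors > 1: [2]. So H_1 = Z ⊕ Z/2Z.
H_2: b_2 = 18 − 18 − 0 = 0; torsion from ∂_3 factors > 1: none. So H_2 = 0.

H_0 = Z,  H_1 = Z ⊕ Z/2Z,  H_2 = 0.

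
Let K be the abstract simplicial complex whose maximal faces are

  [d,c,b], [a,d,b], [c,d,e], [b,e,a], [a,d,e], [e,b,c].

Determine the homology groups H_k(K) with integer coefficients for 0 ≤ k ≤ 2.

H_0 = Z,  H_1 = 0,  H_2 = Z.

Order the vertices as a < b < c < d < e. Listing each simplex with vertices in this order, K has dimension 2 with simplices:

  0-simplices (5): a, b, c, d, e
  1-simplices (9): ab, ad, ae, bc, bd, be, cd, ce, de
  2-simplices (6): abd, abe, ade, bcd, bce, cde

so the chain groups are C_0 ≅ Z^5, C_1 ≅ Z^9, C_2 ≅ Z^6.

The boundary map ∂_1: C_1 → C_0 sends each edge [p,q] (with p < q) to q − p.
The 5×9 boundary matrix has rank 4 and Smith normal form diag(1,1,1,1).

Boundary ∂_2: C_2 → C_1 acts by ∂[p,q,r] = [q,r] − [p,r] + [p,q]. For instance
  ∂abe = be − ae + ab,
  ∂cde = de − ce + cd.
The 9×6 boundary matrix has rank 5 and Smith normal form diag(1,1,1,1,1).

Computing H_k = (kernel of ∂_k) / (image of ∂_{k+1}):

  H_0: rank C_0 − rank ∂_1 = 5 − 4 = 1, and the invariant factors of ∂_1 are all 1, so H_0 = Z.
  H_1: rank ker ∂_1 − rank ∂_2 = (9 − 4) − 5 = 0, and the invariant factors of ∂_2 are all 1, so H_1 = 0.
  H_2: rank ker ∂_2 − rank ∂_3 = (6 − 5) − 0 = 1, and there is no ∂_3, so H_2 = Z.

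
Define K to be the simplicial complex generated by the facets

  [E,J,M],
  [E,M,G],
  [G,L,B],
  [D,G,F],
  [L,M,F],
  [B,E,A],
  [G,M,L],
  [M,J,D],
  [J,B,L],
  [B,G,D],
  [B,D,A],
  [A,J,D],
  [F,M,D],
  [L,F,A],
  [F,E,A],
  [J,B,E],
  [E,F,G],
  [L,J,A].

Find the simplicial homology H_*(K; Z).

H_0 = Z,  H_1 = Z ⊕ Z/2Z,  H_2 = 0.

Take the total order A < B < D < E < F < G < J < L < M on the vertex set. Then K (dimension 2) consists of the simplices:

  0-simplices (9): A, B, D, E, F, G, J, L, M
  1-simplices (27): AB, AD, AE, AF, AJ, AL, BD, BE, BG, BJ, BL, DF, DG, DJ, DM, EF, EG, EJ, EM, FG, FL, FM, GL, GM, JL, JM, LM
  2-simplices (18): ABD, ABE, ADJ, AEF, AFL, AJL, BDG, BEJ, BGL, BJL, DFG, DFM, DJM, EFG, EGM, EJM, FLM, GLM

so the chain groups are C_0 ≅ Z^9, C_1 ≅ Z^27, C_2 ≅ Z^18.

The boundary map ∂_1: C_1 → C_0 is given by ∂[p,q] = [q] − [p]. For instance
  ∂BL = L − B.
The 9×27 boundary matrix has rank 8 and Smith normal form diag(1,1,1,1,1,1,1,1).

The boundary map ∂_2: C_2 → C_1 sends each 2-simplex [p,q,r] to [q,r] − [p,r] + [p,q]. For instance
  ∂DFG = FG − DG + DF,
  ∂ADJ = DJ − AJ + AD.
The resulting 27×18 matrix has rank 18, and its Smith normal form has invariant factors (1,1,1,1,1,1,1,1,1,1,1,1,1,1,1,1,1,2).

Computing H_k = (kernel of ∂_k) / (image of ∂_{k+1}):

  H_0: rank C_0 − rank ∂_1 = 9 − 8 = 1, and the invariant factors of ∂_1 are all 1, so H_0 ≅ Z.
  H_1: rank ker ∂_1 − rank ∂_2 = (27 − 8) − 18 = 1, and ∂_2 has invariant factor 2 > 1, so H_1 ≅ Z ⊕ Z/2Z.
  H_2: rank ker ∂_2 − rank ∂_3 = (18 − 18) − 0 = 0, and there is no ∂_3, so H_2 ≅ 0.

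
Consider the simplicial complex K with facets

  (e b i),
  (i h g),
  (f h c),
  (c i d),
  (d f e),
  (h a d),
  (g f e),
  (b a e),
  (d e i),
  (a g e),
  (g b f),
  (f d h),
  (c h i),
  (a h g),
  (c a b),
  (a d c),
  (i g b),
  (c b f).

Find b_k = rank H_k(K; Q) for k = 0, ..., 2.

b_0 = 1, b_1 = 1, b_2 = 0.

We work with the vertex ordering a < b < c < d < e < f < g < h < i. The simplices of K, each written with vertices in increasing order, are:

  0-simplices (9): a, b, c, d, e, f, g, h, i
  1-simplices (27): ab, ac, ad, ae, ag, ah, bc, be, bf, bg, bi, cd, cf, ch, ci, de, df, dh, di, ef, eg, ei, fg, fh, gh, gi, hi
  2-simplices (18): abc, abe, acd, adh, aeg, agh, bcf, bei, bfg, bgi, cdi, cfh, chi, def, dei, dfh, efg, ghi

Hence C_0 ≅ Z^9, C_1 ≅ Z^27, C_2 ≅ Z^18.

Boundary ∂_1: C_1 → C_0 sends each edge [p,q] (with p < q) to q − p.
The 9×27 boundary matrix has rank 8 and Smith normal form diag(1,1,1,1,1,1,1,1).

∂_2: C_2 → C_1 acts by ∂[p,q,r] = [q,r] − [p,r] + [p,q]. For instance
  ∂dei = ei − di + de,
  ∂bgi = gi − bi + bg.
The resulting 27×18 matrix has rank 18, and its Smith normal form has invariant factors (1,1,1,1,1,1,1,1,1,1,1,1,1,1,1,1,1,2).

Now H_k = ker ∂_k / im ∂_{k+1}, so:

  H_0: rank C_0 − rank ∂_1 = 9 − 8 = 1, and the invariant factors of ∂_1 are all 1, so H_0 ≅ Z.
  H_1: rank ker ∂_1 − rank ∂_2 = (27 − 8) − 18 = 1, and ∂_2 has invariant factor 2 > 1, so H_1 ≅ Z × Z/2.
  H_2: rank ker ∂_2 − rank ∂_3 = (18 − 18) − 0 = 0, and there is no ∂_3, so H_2 ≅ 0.

(K is a triangulation of the Klein bottle.)

Hence the Betti numbers are b_0 = 1, b_1 = 1, b_2 = 0.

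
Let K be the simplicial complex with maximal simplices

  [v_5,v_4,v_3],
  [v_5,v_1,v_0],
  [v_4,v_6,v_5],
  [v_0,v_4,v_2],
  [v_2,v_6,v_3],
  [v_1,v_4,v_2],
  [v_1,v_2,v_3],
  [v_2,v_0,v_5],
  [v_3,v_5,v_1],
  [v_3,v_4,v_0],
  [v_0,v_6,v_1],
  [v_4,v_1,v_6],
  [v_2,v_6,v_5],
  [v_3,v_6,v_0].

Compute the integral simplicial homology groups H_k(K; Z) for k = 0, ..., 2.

H_0 = Z,  H_1 = Z^2,  H_2 = Z.

Order the vertices as v_0 < v_1 < v_2 < v_3 < v_4 < v_5 < v_6. Listing each simplex with vertices in this order, K has dimension 2 with simplices:

  0-simplices (7): [v_0], [v_1], [v_2], [v_3], [v_4], [v_5], [v_6]
  1-simplices (21): (21 of them)
  2-simplices (14): (14 of them)

Hence C_0 ≅ Z^7, C_1 ≅ Z^21, C_2 ≅ Z^14.

Boundary ∂_1: C_1 → C_0 maps an edge to its endpoints' difference, ∂[p,q] = q − p. For instance
  ∂[v_2,v_6] = [v_6] − [v_2].
The resulting 7×21 matrix has rank 6, and its Smith normal form has invariant factors (1,1,1,1,1,1).

Boundary ∂_2: C_2 → C_1 sends each 2-simplex [p,q,r] to [q,r] − [p,r] + [p,q]. For instance
  ∂[v_0,v_3,v_4] = [v_3,v_4] − [v_0,v_4] + [v_0,v_3],
  ∂[v_1,v_2,v_4] = [v_2,v_4] − [v_1,v_4] + [v_1,v_2].
The resulting 21×14 matrix has rank 13, and its Smith normal form has invariant factors (1,1,1,1,1,1,1,1,1,1,1,1,1).

Now H_k = ker ∂_k / im ∂_{k+1}, so:

  H_0: rank C_0 − rank ∂_1 = 7 − 6 = 1, and the invariant factors of ∂_1 are all 1, so H_0 ≅ Z.
  H_1: rank ker ∂_1 − rank ∂_2 = (21 − 6) − 13 = 2, and the invariant factors of ∂_2 are all 1, so H_1 ≅ Z^2.
  H_2: rank ker ∂_2 − rank ∂_3 = (14 − 13) − 0 = 1, and there is no ∂_3, so H_2 ≅ Z.

(K is a triangulation of the torus T^2.)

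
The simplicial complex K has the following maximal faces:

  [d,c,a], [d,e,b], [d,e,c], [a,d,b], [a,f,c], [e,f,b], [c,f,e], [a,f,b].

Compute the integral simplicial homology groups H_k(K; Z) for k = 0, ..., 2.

Order the vertices as a < b < c < d < e < f. Listing each simplex with vertices in this order, K has dimension 2 with simplices:

  0-simplices (6): a, b, c, d, e, f
  1-simplices (12): ab, ac, ad, af, bd, be, bf, cd, ce, cf, de, ef
  2-simplices (8): abd, abf, acd, acf, bde, bef, cde, cef

so the chain groups are C_0 ≅ Z^6, C_1 ≅ Z^12, C_2 ≅ Z^8.

The boundary map ∂_1: C_1 → C_0 maps an edge to its endpoints' difference, ∂[p,q] = q − p.
The resulting 6×12 matrix has rank 5, and its Smith normal form has invariant factors (1,1,1,1,1).

The boundary map ∂_2: C_2 → C_1 maps a triangle to the signed sum of its edges. For instance
  ∂acf = cf − af + ac,
  ∂abd = bd − ad + ab.
The resulting 12×8 matrix has rank 7, and its Smith normal form has invariant factors (1,1,1,1,1,1,1).

From H_k ≅ ker(∂_k) / im(∂_{k+1}) we obtain:

  H_0: rank C_0 − rank ∂_1 = 6 − 5 = 1, and the invariant factors of ∂_1 are all 1, so H_0 = Z.
  H_1: rank ker ∂_1 − rank ∂_2 = (12 − 5) − 7 = 0, and the invariant factors of ∂_2 are all 1, so H_1 = 0.
  H_2: rank ker ∂_2 − rank ∂_3 = (8 − 7) − 0 = 1, and there is no ∂_3, so H_2 = Z.

H_0 = Z,  H_1 = 0,  H_2 = Z.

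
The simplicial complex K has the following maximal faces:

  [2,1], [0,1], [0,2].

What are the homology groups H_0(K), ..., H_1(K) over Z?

H_0 = Z,  H_1 = Z.

Order the vertices as 0 < 1 < 2. Listing each simplex with vertices in this order, K has dimension 1 with simplices:

  0-simplices (3): [0], [1], [2]
  1-simplices (3): [0,1], [0,2], [1,2]

giving chain groups C_0 ≅ Z^3, C_1 ≅ Z^3.

The boundary map ∂_1: C_1 → C_0 is given by ∂[p,q] = [q] − [p].
This gives a 3×3 integer matrix of rank 2; reducing to Smith normal form yields diagonal entries (1,1).

Computing H_k = (kernel of ∂_k) / (image of ∂_{k+1}):

  H_0: rank C_0 − rank ∂_1 = 3 − 2 = 1, and the invariant factors of ∂_1 are all 1, so H_0 = Z.
  H_1: rank ker ∂_1 − rank ∂_2 = (3 − 2) − 0 = 1, and there is no ∂_2, so H_1 = Z.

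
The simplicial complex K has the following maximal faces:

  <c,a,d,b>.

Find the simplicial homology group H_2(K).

H_2 = 0.

K has 4 vertices, 6 edges, 4 triangles, 1 3-simplex.
rank ∂_2 = 3, rank ∂_3 = 1 ⇒ b_2 = 4 − 3 − 1 = 0; all invariant factors of ∂_3 are 1 so no torsion. So H_2 ≅ 0.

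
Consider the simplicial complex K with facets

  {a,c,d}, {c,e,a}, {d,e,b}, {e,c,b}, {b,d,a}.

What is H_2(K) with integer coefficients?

H_2 ≅ 0.

Fix the vertex order a < b < c < d < e and write every simplex with vertices in increasing order. Then dim K = 2 and the simplices of K are:

  0-simplices (5): a, b, c, d, e
  1-simplices (10): ab, ac, ad, ae, bc, bd, be, cd, ce, de
  2-simplices (5): abd, acd, ace, bce, bde

so the chain groups are C_0 ≅ Z^5, C_1 ≅ Z^10, C_2 ≅ Z^5.

∂_1: C_1 → C_0 sends each edge [p,q] (with p < q) to q − p. For instance
  ∂ac = c − a.
The resulting 5×10 matrix has rank 4, and its Smith normal form has invariant factors (1,1,1,1).

Boundary ∂_2: C_2 → C_1 acts by ∂[p,q,r] = [q,r] − [p,r] + [p,q]. For instance
  ∂acd = cd − ad + ac,
  ∂ace = ce − ae + ac.
As a 10×5 matrix over Z this has rank 5, with invariant factors (1,1,1,1,1).

From H_k ≅ ker(∂_k) / im(∂_{k+1}) we obtain:

  H_2: rank ker ∂_2 − rank ∂_3 = (5 − 5) − 0 = 0, and there is no ∂_3, so H_2 = 0.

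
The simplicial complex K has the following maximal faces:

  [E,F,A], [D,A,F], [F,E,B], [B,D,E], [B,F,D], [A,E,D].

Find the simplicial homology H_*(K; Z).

H_0 = Z,  H_1 = 0,  H_2 = Z.

Order the vertices as A < B < D < E < F. Listing each simplex with vertices in this order, K has dimension 2 with simplices:

  0-simplices (5): A, B, D, E, F
  1-simplices (9): AD, AE, AF, BD, BE, BF, DE, DF, EF
  2-simplices (6): ADE, ADF, AEF, BDE, BDF, BEF

so the chain groups are C_0 ≅ Z^5, C_1 ≅ Z^9, C_2 ≅ Z^6.

The boundary map ∂_1: C_1 → C_0 is given by ∂[p,q] = [q] − [p]. For instance
  ∂BE = E − B.
This gives a 5×9 integer matrix of rank 4; reducing to Smith normal form yields diagonal entries (1,1,1,1).

The boundary map ∂_2: C_2 → C_1 maps a triangle to the signed sum of its edges. For instance
  ∂AEF = EF − AF + AE,
  ∂ADF = DF − AF + AD.
The 9×6 boundary matrix has rank 5 and Smith normal form diag(1,1,1,1,1).

Computing H_k = (kernel of ∂_k) / (image of ∂_{k+1}):

  H_0: rank C_0 − rank ∂_1 = 5 − 4 = 1, and the invariant factors of ∂_1 are all 1, so H_0 ≅ Z.
  H_1: rank ker ∂_1 − rank ∂_2 = (9 − 4) − 5 = 0, and the invariant factors of ∂_2 are all 1, so H_1 ≅ 0.
  H_2: rank ker ∂_2 − rank ∂_3 = (6 − 5) − 0 = 1, and there is no ∂_3, so H_2 ≅ Z.

As a check, the Euler characteristic is 5 − 9 + 6 = 2, which agrees with 1 − 0 + 1 = 2.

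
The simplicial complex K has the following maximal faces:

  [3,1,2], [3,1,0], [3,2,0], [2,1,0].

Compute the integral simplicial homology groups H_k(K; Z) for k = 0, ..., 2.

H_0 ≅ Z,  H_1 = 0,  H_2 ≅ Z.

We work with the vertex ordering 0 < 1 < 2 < 3. The simplices of K, each written with vertices in increasing order, are:

  0-simplices (4): [0], [1], [2], [3]
  1-simplices (6): [0,1], [0,2], [0,3], [1,2], [1,3], [2,3]
  2-simplices (4): [0,1,2], [0,1,3], [0,2,3], [1,2,3]

Hence C_0 ≅ Z^4, C_1 ≅ Z^6, C_2 ≅ Z^4.

Boundary ∂_1: C_1 → C_0 sends each edge [p,q] (with p < q) to q − p. For instance
  ∂[2,3] = [3] − [2].
The 4×6 boundary matrix has rank 3 and Smith normal form diag(1,1,1).

Boundary ∂_2: C_2 → C_1 maps a triangle to the signed sum of its edges. For instance
  ∂[1,2,3] = [2,3] − [1,3] + [1,2],
  ∂[0,1,3] = [1,3] − [0,3] + [0,1].
As a 6×4 matrix over Z this has rank 3, with invariant factors (1,1,1).

Reading off H_k = ker ∂_k / im ∂_{k+1}:

  H_0: rank C_0 − rank ∂_1 = 4 − 3 = 1, and the invariant factors of ∂_1 are all 1, so H_0 = Z.
  H_1: rank ker ∂_1 − rank ∂_2 = (6 − 3) − 3 = 0, and the invariant factors of ∂_2 are all 1, so H_1 = 0.
  H_2: rank ker ∂_2 − rank ∂_3 = (4 − 3) − 0 = 1, and there is no ∂_3, so H_2 = Z.

As a check, the Euler characteristic is 4 − 6 + 4 = 2, which agrees with 1 − 0 + 1 = 2.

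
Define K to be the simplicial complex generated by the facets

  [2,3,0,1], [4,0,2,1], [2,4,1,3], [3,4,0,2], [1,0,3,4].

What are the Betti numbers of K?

K has 5 vertices, 10 edges, 10 triangles, 5 3-simplices.
rank ∂_0 = 0, rank ∂_1 = 4 ⇒ b_0 = 5 − 0 − 4 = 1; all invariant factors of ∂_1 are 1 so no torsion. So H_0 = Z.
rank ∂_1 = 4, rank ∂_2 = 6 ⇒ b_1 = 10 − 4 − 6 = 0; all invariant factors of ∂_2 are 1 so no torsion. So H_1 = 0.
rank ∂_2 = 6, rank ∂_3 = 4 ⇒ b_2 = 10 − 6 − 4 = 0; all invariant factors of ∂_3 are 1 so no torsion. So H_2 = 0.
rank ∂_3 = 4, rank ∂_4 = 0 ⇒ b_3 = 5 − 4 − 0 = 1. So H_3 = Z.

b_0 = 1, b_1 = 0, b_2 = 0, b_3 = 1.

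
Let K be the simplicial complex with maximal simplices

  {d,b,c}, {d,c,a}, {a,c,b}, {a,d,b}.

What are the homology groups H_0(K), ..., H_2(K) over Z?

Order the vertices as a < b < c < d. Listing each simplex with vertices in this order, K has dimension 2 with simplices:

  0-simplices (4): a, b, c, d
  1-simplices (6): ab, ac, ad, bc, bd, cd
  2-simplices (4): abc, abd, acd, bcd

so the chain groups are C_0 ≅ Z^4, C_1 ≅ Z^6, C_2 ≅ Z^4.

∂_1: C_1 → C_0 is given by ∂[p,q] = [q] − [p]. For instance
  ∂ac = c − a.
As a 4×6 matrix over Z this has rank 3, with invariant factors (1,1,1).

Boundary ∂_2: C_2 → C_1 acts by ∂[p,q,r] = [q,r] − [p,r] + [p,q]. For instance
  ∂acd = cd − ad + ac,
  ∂bcd = cd − bd + bc.
As a 6×4 matrix over Z this has rank 3, with invariant factors (1,1,1).

From H_k ≅ ker(∂_k) / im(∂_{k+1}) we obtain:

  H_0: rank C_0 − rank ∂_1 = 4 − 3 = 1, and the invariant factors of ∂_1 are all 1, so H_0 = Z.
  H_1: rank ker ∂_1 − rank ∂_2 = (6 − 3) − 3 = 0, and the invariant factors of ∂_2 are all 1, so H_1 = 0.
  H_2: rank ker ∂_2 − rank ∂_3 = (4 − 3) − 0 = 1, and there is no ∂_3, so H_2 = Z.

H_0 = Z,  H_1 = 0,  H_2 = Z.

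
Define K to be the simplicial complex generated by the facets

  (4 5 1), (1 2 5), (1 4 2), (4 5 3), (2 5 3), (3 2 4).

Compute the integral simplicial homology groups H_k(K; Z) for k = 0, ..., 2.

We work with the vertex ordering 1 < 2 < 3 < 4 < 5. The simplices of K, each written with vertices in increasing order, are:

  0-simplices (5): [1], [2], [3], [4], [5]
  1-simplices (9): [1,2], [1,4], [1,5], [2,3], [2,4], [2,5], [3,4], [3,5], [4,5]
  2-simplices (6): [1,2,4], [1,2,5], [1,4,5], [2,3,4], [2,3,5], [3,4,5]

Hence C_0 ≅ Z^5, C_1 ≅ Z^9, C_2 ≅ Z^6.

∂_1: C_1 → C_0 sends each edge [p,q] (with p < q) to q − p. For instance
  ∂[2,5] = [5] − [2].
The 5×9 boundary matrix has rank 4 and Smith normal form diag(1,1,1,1).

Boundary ∂_2: C_2 → C_1 acts by ∂[p,q,r] = [q,r] − [p,r] + [p,q]. For instance
  ∂[2,3,4] = [3,4] − [2,4] + [2,3],
  ∂[1,4,5] = [4,5] − [1,5] + [1,4].
As a 9×6 matrix over Z this has rank 5, with invariant factors (1,1,1,1,1).

Computing H_k = (kernel of ∂_k) / (image of ∂_{k+1}):

  H_0: rank C_0 − rank ∂_1 = 5 − 4 = 1, and the invariant factors of ∂_1 are all 1, so H_0 ≅ Z.
  H_1: rank ker ∂_1 − rank ∂_2 = (9 − 4) − 5 = 0, and the invariant factors of ∂_2 are all 1, so H_1 ≅ 0.
  H_2: rank ker ∂_2 − rank ∂_3 = (6 − 5) − 0 = 1, and there is no ∂_3, so H_2 ≅ Z.

As a check, the Euler characteristic is 5 − 9 + 6 = 2, which agrees with 1 − 0 + 1 = 2.

H_0 ≅ Z,  H_1 = 0,  H_2 ≅ Z.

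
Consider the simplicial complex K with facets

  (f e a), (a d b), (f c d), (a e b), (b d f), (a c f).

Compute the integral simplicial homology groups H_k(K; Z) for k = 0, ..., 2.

H_0 ≅ Z,  H_1 ≅ Z,  H_2 = 0.

We work with the vertex ordering a < b < c < d < e < f. The simplices of K, each written with vertices in increasing order, are:

  0-simplices (6): a, b, c, d, e, f
  1-simplices (12): ab, ac, ad, ae, af, bd, be, bf, cd, cf, df, ef
  2-simplices (6): abd, abe, acf, aef, bdf, cdf

so the chain groups are C_0 ≅ Z^6, C_1 ≅ Z^12, C_2 ≅ Z^6.

The boundary map ∂_1: C_1 → C_0 is given by ∂[p,q] = [q] − [p].
As a 6×12 matrix over Z this has rank 5, with invariant factors (1,1,1,1,1).

The boundary map ∂_2: C_2 → C_1 maps a triangle to the signed sum of its edges. For instance
  ∂abd = bd − ad + ab,
  ∂abe = be − ae + ab.
The resulting 12×6 matrix has rank 6, and its Smith normal form has invariant factors (1,1,1,1,1,1).

Now H_k = ker ∂_k / im ∂_{k+1}, so:

  H_0: rank C_0 − rank ∂_1 = 6 − 5 = 1, and the invariant factors of ∂_1 are all 1, so H_0 = Z.
  H_1: rank ker ∂_1 − rank ∂_2 = (12 − 5) − 6 = 1, and the invariant factors of ∂_2 are all 1, so H_1 = Z.
  H_2: rank ker ∂_2 − rank ∂_3 = (6 − 6) − 0 = 0, and there is no ∂_3, so H_2 = 0.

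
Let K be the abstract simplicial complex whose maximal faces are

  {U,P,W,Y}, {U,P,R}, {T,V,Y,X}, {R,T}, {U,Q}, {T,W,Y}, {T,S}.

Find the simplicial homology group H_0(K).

Take the total order P < Q < R < S < T < U < V < W < X < Y on the vertex set. Then K (dimension 3) consists of the simplices:

  0-simplices (10): P, Q, R, S, T, U, V, W, X, Y
  1-simplices (18): PR, PU, PW, PY, QU, RT, RU, ST, TV, TW, TX, TY, UW, UY, VX, VY, WY, XY
  2-simplices (10): PRU, PUW, PUY, PWY, TVX, TVY, TWY, TXY, UWY, VXY
  3-simplices (2): PUWY, TVXY

Hence C_0 ≅ Z^10, C_1 ≅ Z^18, C_2 ≅ Z^10, C_3 ≅ Z^2.

Boundary ∂_1: C_1 → C_0 is given by ∂[p,q] = [q] − [p]. For instance
  ∂WY = Y − W.
As a 10×18 matrix over Z this has rank 9, with invariant factors (1,1,1,1,1,1,1,1,1).

The boundary map ∂_2: C_2 → C_1 sends each 2-simplex [p,q,r] to [q,r] − [p,r] + [p,q]. For instance
  ∂TWY = WY − TY + TW,
  ∂TXY = XY − TY + TX.
As a 18×10 matrix over Z this has rank 8, with invariant factors (1,1,1,1,1,1,1,1).

Boundary ∂_3: C_3 → C_2 sends each 3-simplex σ to the alternating sum Σ_i (−1)^i (σ with its i-th vertex removed). For instance
  ∂TVXY = VXY − TXY + TVY − TVX,
  ∂PUWY = UWY − PWY + PUY − PUW.
As a 10×2 matrix over Z this has rank 2, with invariant factors (1,1).

Computing H_k = (kernel of ∂_k) / (image of ∂_{k+1}):

  H_0: rank C_0 − rank ∂_1 = 10 − 9 = 1, and the invariant factors of ∂_1 are all 1, so H_0 ≅ Z.

H_0 = Z.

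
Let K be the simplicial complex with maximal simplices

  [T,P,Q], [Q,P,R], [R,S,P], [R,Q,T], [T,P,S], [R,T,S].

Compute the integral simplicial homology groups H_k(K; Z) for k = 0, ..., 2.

H_0 = Z,  H_1 = 0,  H_2 = Z.

Take the total order P < Q < R < S < T on the vertex set. Then K (dimension 2) consists of the simplices:

  0-simplices (5): P, Q, R, S, T
  1-simplices (9): PQ, PR, PS, PT, QR, QT, RS, RT, ST
  2-simplices (6): PQR, PQT, PRS, PST, QRT, RST

giving chain groups C_0 ≅ Z^5, C_1 ≅ Z^9, C_2 ≅ Z^6.

Boundary ∂_1: C_1 → C_0 is given by ∂[p,q] = [q] − [p].
As a 5×9 matrix over Z this has rank 4, with invariant factors (1,1,1,1).

∂_2: C_2 → C_1 acts by ∂[p,q,r] = [q,r] − [p,r] + [p,q]. For instance
  ∂QRT = RT − QT + QR,
  ∂PRS = RS − PS + PR.
The 9×6 boundary matrix has rank 5 and Smith normal form diag(1,1,1,1,1).

Reading off H_k = ker ∂_k / im ∂_{k+1}:

  H_0: rank C_0 − rank ∂_1 = 5 − 4 = 1, and the invariant factors of ∂_1 are all 1, so H_0 ≅ Z.
  H_1: rank ker ∂_1 − rank ∂_2 = (9 − 4) − 5 = 0, and the invariant factors of ∂_2 are all 1, so H_1 ≅ 0.
  H_2: rank ker ∂_2 − rank ∂_3 = (6 − 5) − 0 = 1, and there is no ∂_3, so H_2 ≅ Z.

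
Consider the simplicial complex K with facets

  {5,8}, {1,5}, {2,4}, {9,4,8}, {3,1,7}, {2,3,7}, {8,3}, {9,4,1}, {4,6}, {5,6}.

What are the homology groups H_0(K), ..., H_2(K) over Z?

H_0 = Z,  H_1 = Z^4,  H_2 = 0.

Order the vertices as 1 < 2 < 3 < 4 < 5 < 6 < 7 < 8 < 9. Listing each simplex with vertices in this order, K has dimension 2 with simplices:

  0-simplices (9): [1], [2], [3], [4], [5], [6], [7], [8], [9]
  1-simplices (16): [1,3], [1,4], [1,5], [1,7], [1,9], [2,3], [2,4], [2,7], [3,7], [3,8], [4,6], [4,8], [4,9], [5,6], [5,8], [8,9]
  2-simplices (4): [1,3,7], [1,4,9], [2,3,7], [4,8,9]

so the chain groups are C_0 ≅ Z^9, C_1 ≅ Z^16, C_2 ≅ Z^4.

The boundary map ∂_1: C_1 → C_0 maps an edge to its endpoints' difference, ∂[p,q] = q − p. For instance
  ∂[3,7] = [7] − [3].
The resulting 9×16 matrix has rank 8, and its Smith normal form has invariant factors (1,1,1,1,1,1,1,1).

The boundary map ∂_2: C_2 → C_1 acts by ∂[p,q,r] = [q,r] − [p,r] + [p,q]. For instance
  ∂[1,3,7] = [3,7] − [1,7] + [1,3],
  ∂[1,4,9] = [4,9] − [1,9] + [1,4].
The resulting 16×4 matrix has rank 4, and its Smith normal form has invariant factors (1,1,1,1).

Computing H_k = (kernel of ∂_k) / (image of ∂_{k+1}):

  H_0: rank C_0 − rank ∂_1 = 9 − 8 = 1, and the invariant factors of ∂_1 are all 1, so H_0 = Z.
  H_1: rank ker ∂_1 − rank ∂_2 = (16 − 8) − 4 = 4, and the invariant factors of ∂_2 are all 1, so H_1 = Z^4.
  H_2: rank ker ∂_2 − rank ∂_3 = (4 − 4) − 0 = 0, and there is no ∂_3, so H_2 = 0.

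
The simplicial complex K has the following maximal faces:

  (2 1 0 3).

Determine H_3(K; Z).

H_3 ≅ 0.

Order the vertices as 0 < 1 < 2 < 3. Listing each simplex with vertices in this order, K has dimension 3 with simplices:

  0-simplices (4): [0], [1], [2], [3]
  1-simplices (6): [0,1], [0,2], [0,3], [1,2], [1,3], [2,3]
  2-simplices (4): [0,1,2], [0,1,3], [0,2,3], [1,2,3]
  3-simplices (1): [0,1,2,3]

so the chain groups are C_0 ≅ Z^4, C_1 ≅ Z^6, C_2 ≅ Z^4, C_3 ≅ Z^1.

∂_1: C_1 → C_0 maps an edge to its endpoints' difference, ∂[p,q] = q − p.
This gives a 4×6 integer matrix of rank 3; reducing to Smith normal form yields diagonal entries (1,1,1).

The boundary map ∂_2: C_2 → C_1 sends each 2-simplex [p,q,r] to [q,r] − [p,r] + [p,q]. For instance
  ∂[0,1,2] = [1,2] − [0,2] + [0,1],
  ∂[1,2,3] = [2,3] − [1,3] + [1,2].
As a 6×4 matrix over Z this has rank 3, with invariant factors (1,1,1).

The boundary map ∂_3: C_3 → C_2 sends each 3-simplex σ to the alternating sum Σ_i (−1)^i (σ with its i-th vertex removed). For instance
  ∂[0,1,2,3] = [1,2,3] − [0,2,3] + [0,1,3] − [0,1,2].
The resulting 4×1 matrix has rank 1, and its Smith normal form has invariant factors (1).

From H_k ≅ ker(∂_k) / im(∂_{k+1}) we obtain:

  H_3: rank ker ∂_3 − rank ∂_4 = (1 − 1) − 0 = 0, and there is no ∂_4, so H_3 ≅ 0.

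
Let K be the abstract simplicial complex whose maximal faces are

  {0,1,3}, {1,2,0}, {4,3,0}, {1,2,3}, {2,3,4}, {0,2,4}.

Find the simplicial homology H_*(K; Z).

Take the total order 0 < 1 < 2 < 3 < 4 on the vertex set. Then K (dimension 2) consists of the simplices:

  0-simplices (5): [0], [1], [2], [3], [4]
  1-simplices (9): [0,1], [0,2], [0,3], [0,4], [1,2], [1,3], [2,3], [2,4], [3,4]
  2-simplices (6): [0,1,2], [0,1,3], [0,2,4], [0,3,4], [1,2,3], [2,3,4]

giving chain groups C_0 ≅ Z^5, C_1 ≅ Z^9, C_2 ≅ Z^6.

The boundary map ∂_1: C_1 → C_0 maps an edge to its endpoints' difference, ∂[p,q] = q − p.
This gives a 5×9 integer matrix of rank 4; reducing to Smith normal form yields diagonal entries (1,1,1,1).

The boundary map ∂_2: C_2 → C_1 maps a triangle to the signed sum of its edges. For instance
  ∂[0,1,3] = [1,3] − [0,3] + [0,1],
  ∂[0,2,4] = [2,4] − [0,4] + [0,2].
The 9×6 boundary matrix has rank 5 and Smith normal form diag(1,1,1,1,1).

Reading off H_k = ker ∂_k / im ∂_{k+1}:

  H_0: rank C_0 − rank ∂_1 = 5 − 4 = 1, and the invariant factors of ∂_1 are all 1, so H_0 = Z.
  H_1: rank ker ∂_1 − rank ∂_2 = (9 − 4) − 5 = 0, and the invariant factors of ∂_2 are all 1, so H_1 = 0.
  H_2: rank ker ∂_2 − rank ∂_3 = (6 − 5) − 0 = 1, and there is no ∂_3, so H_2 = Z.

As a check, the Euler characteristic is 5 − 9 + 6 = 2, which agrees with 1 − 0 + 1 = 2.
(K is a triangulation of the 2-sphere S^2.)

H_0 ≅ Z,  H_1 = 0,  H_2 ≅ Z.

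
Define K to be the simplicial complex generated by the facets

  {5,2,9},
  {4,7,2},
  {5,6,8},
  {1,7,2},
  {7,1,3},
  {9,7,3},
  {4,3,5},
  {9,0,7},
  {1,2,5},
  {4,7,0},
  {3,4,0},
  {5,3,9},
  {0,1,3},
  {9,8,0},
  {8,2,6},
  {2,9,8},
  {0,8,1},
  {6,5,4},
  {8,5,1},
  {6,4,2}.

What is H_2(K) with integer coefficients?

Take the total order 0 < 1 < 2 < 3 < 4 < 5 < 6 < 7 < 8 < 9 on the vertex set. Then K (dimension 2) consists of the simplices:

  0-simplices (10): [0], [1], [2], [3], [4], [5], [6], [7], [8], [9]
  1-simplices (30): (30 of them)
  2-simplices (20): (20 of them)

giving chain groups C_0 ≅ Z^10, C_1 ≅ Z^30, C_2 ≅ Z^20.

Boundary ∂_1: C_1 → C_0 is given by ∂[p,q] = [q] − [p]. For instance
  ∂[4,6] = [6] − [4].
The 10×30 boundary matrix has rank 9 and Smith normal form diag(1,1,1,1,1,1,1,1,1).

∂_2: C_2 → C_1 maps a triangle to the signed sum of its edges. For instance
  ∂[1,2,5] = [2,5] − [1,5] + [1,2],
  ∂[2,6,8] = [6,8] − [2,8] + [2,6].
The resulting 30×20 matrix has rank 20, and its Smith normal form has invariant factors (1,1,1,1,1,1,1,1,1,1,1,1,1,1,1,1,1,1,1,2).

From H_k ≅ ker(∂_k) / im(∂_{k+1}) we obtain:

  H_2: rank ker ∂_2 − rank ∂_3 = (20 − 20) − 0 = 0, and there is no ∂_3, so H_2 = 0.

(K is a triangulation of the Klein bottle.)

H_2 = 0.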